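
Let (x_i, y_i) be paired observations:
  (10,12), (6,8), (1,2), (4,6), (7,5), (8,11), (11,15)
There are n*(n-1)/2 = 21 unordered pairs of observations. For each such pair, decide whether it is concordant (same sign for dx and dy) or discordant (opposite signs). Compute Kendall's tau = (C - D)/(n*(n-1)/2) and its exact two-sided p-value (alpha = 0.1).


Step 1: Enumerate the 21 unordered pairs (i,j) with i<j and classify each by sign(x_j-x_i) * sign(y_j-y_i).
  (1,2):dx=-4,dy=-4->C; (1,3):dx=-9,dy=-10->C; (1,4):dx=-6,dy=-6->C; (1,5):dx=-3,dy=-7->C
  (1,6):dx=-2,dy=-1->C; (1,7):dx=+1,dy=+3->C; (2,3):dx=-5,dy=-6->C; (2,4):dx=-2,dy=-2->C
  (2,5):dx=+1,dy=-3->D; (2,6):dx=+2,dy=+3->C; (2,7):dx=+5,dy=+7->C; (3,4):dx=+3,dy=+4->C
  (3,5):dx=+6,dy=+3->C; (3,6):dx=+7,dy=+9->C; (3,7):dx=+10,dy=+13->C; (4,5):dx=+3,dy=-1->D
  (4,6):dx=+4,dy=+5->C; (4,7):dx=+7,dy=+9->C; (5,6):dx=+1,dy=+6->C; (5,7):dx=+4,dy=+10->C
  (6,7):dx=+3,dy=+4->C
Step 2: C = 19, D = 2, total pairs = 21.
Step 3: tau = (C - D)/(n(n-1)/2) = (19 - 2)/21 = 0.809524.
Step 4: Exact two-sided p-value (enumerate n! = 5040 permutations of y under H0): p = 0.010714.
Step 5: alpha = 0.1. reject H0.

tau_b = 0.8095 (C=19, D=2), p = 0.010714, reject H0.


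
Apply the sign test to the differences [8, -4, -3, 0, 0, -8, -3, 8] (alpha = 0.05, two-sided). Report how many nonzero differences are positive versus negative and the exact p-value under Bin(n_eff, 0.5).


Step 1: Discard zero differences. Original n = 8; n_eff = number of nonzero differences = 6.
Nonzero differences (with sign): +8, -4, -3, -8, -3, +8
Step 2: Count signs: positive = 2, negative = 4.
Step 3: Under H0: P(positive) = 0.5, so the number of positives S ~ Bin(6, 0.5).
Step 4: Two-sided exact p-value = sum of Bin(6,0.5) probabilities at or below the observed probability = 0.687500.
Step 5: alpha = 0.05. fail to reject H0.

n_eff = 6, pos = 2, neg = 4, p = 0.687500, fail to reject H0.


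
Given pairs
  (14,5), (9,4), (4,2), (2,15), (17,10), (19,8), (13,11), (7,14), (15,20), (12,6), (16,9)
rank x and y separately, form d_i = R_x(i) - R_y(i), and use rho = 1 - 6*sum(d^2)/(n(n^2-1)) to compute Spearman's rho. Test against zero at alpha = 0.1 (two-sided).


Step 1: Rank x and y separately (midranks; no ties here).
rank(x): 14->7, 9->4, 4->2, 2->1, 17->10, 19->11, 13->6, 7->3, 15->8, 12->5, 16->9
rank(y): 5->3, 4->2, 2->1, 15->10, 10->7, 8->5, 11->8, 14->9, 20->11, 6->4, 9->6
Step 2: d_i = R_x(i) - R_y(i); compute d_i^2.
  (7-3)^2=16, (4-2)^2=4, (2-1)^2=1, (1-10)^2=81, (10-7)^2=9, (11-5)^2=36, (6-8)^2=4, (3-9)^2=36, (8-11)^2=9, (5-4)^2=1, (9-6)^2=9
sum(d^2) = 206.
Step 3: rho = 1 - 6*206 / (11*(11^2 - 1)) = 1 - 1236/1320 = 0.063636.
Step 4: Under H0, t = rho * sqrt((n-2)/(1-rho^2)) = 0.1913 ~ t(9).
Step 5: Two-sided p-value from the t-distribution with 9 df = 0.852539.
Step 6: alpha = 0.1. fail to reject H0.

rho = 0.0636, p = 0.852539, fail to reject H0 at alpha = 0.1.


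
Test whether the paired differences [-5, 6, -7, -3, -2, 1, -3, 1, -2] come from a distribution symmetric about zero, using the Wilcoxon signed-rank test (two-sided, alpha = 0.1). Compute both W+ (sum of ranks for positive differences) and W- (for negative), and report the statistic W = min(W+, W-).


Step 1: Drop any zero differences (none here) and take |d_i|.
|d| = [5, 6, 7, 3, 2, 1, 3, 1, 2]
Step 2: Midrank |d_i| (ties get averaged ranks).
ranks: |5|->7, |6|->8, |7|->9, |3|->5.5, |2|->3.5, |1|->1.5, |3|->5.5, |1|->1.5, |2|->3.5
Step 3: Attach original signs; sum ranks with positive sign and with negative sign.
W+ = 8 + 1.5 + 1.5 = 11
W- = 7 + 9 + 5.5 + 3.5 + 5.5 + 3.5 = 34
(Check: W+ + W- = 45 should equal n(n+1)/2 = 45.)
Step 4: Test statistic W = min(W+, W-) = 11.
Step 5: Ties in |d|, so use the tie-corrected normal approximation.
        E[W] = n(n+1)/4 = 9*10/4 = 22.5.
        Tie groups: |d|=1 (t=2), |d|=2 (t=2), |d|=3 (t=2); sum(t^3 - t) = 18.
        Var[W] = n(n+1)(2n+1)/24 - sum(t^3-t)/48 = 1710/24 - 18/48 = 70.875.
        z = (W - E[W]) / sqrt(Var[W]) = (11 - 22.5) / 8.4187 = -1.3660.
        Two-sided p = 2*Phi(z) = 0.171938.
Step 6: alpha = 0.1. fail to reject H0.

W+ = 11, W- = 34, W = min = 11, p = 0.171938, fail to reject H0.


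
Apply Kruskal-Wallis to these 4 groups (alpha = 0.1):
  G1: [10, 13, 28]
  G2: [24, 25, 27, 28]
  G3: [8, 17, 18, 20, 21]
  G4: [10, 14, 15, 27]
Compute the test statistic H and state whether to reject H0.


Step 1: Combine all N = 16 observations and assign midranks.
sorted (value, group, rank): (8,G3,1), (10,G1,2.5), (10,G4,2.5), (13,G1,4), (14,G4,5), (15,G4,6), (17,G3,7), (18,G3,8), (20,G3,9), (21,G3,10), (24,G2,11), (25,G2,12), (27,G2,13.5), (27,G4,13.5), (28,G1,15.5), (28,G2,15.5)
Step 2: Sum ranks within each group.
R_1 = 22 (n_1 = 3)
R_2 = 52 (n_2 = 4)
R_3 = 35 (n_3 = 5)
R_4 = 27 (n_4 = 4)
Step 3: H = 12/(N(N+1)) * sum(R_i^2/n_i) - 3(N+1)
     = 12/(16*17) * (22^2/3 + 52^2/4 + 35^2/5 + 27^2/4) - 3*17
     = 0.044118 * 1264.58 - 51
     = 4.790441.
Step 4: Ties present; correction factor C = 1 - 18/(16^3 - 16) = 0.995588. Corrected H = 4.790441 / 0.995588 = 4.811669.
Step 5: Under H0, H ~ chi^2(3); p-value = 0.186119.
Step 6: alpha = 0.1. fail to reject H0.

H = 4.8117, df = 3, p = 0.186119, fail to reject H0.


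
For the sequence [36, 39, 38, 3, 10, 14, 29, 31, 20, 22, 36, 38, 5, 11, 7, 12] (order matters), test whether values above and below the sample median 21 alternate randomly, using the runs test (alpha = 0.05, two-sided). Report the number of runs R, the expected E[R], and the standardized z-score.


Step 1: Compute median = 21; label A = above, B = below.
Labels in order: AAABBBAABAAABBBB  (n_A = 8, n_B = 8)
Step 2: Count runs R = 6.
Step 3: Under H0 (random ordering), E[R] = 2*n_A*n_B/(n_A+n_B) + 1 = 2*8*8/16 + 1 = 9.0000.
        Var[R] = 2*n_A*n_B*(2*n_A*n_B - n_A - n_B) / ((n_A+n_B)^2 * (n_A+n_B-1)) = 14336/3840 = 3.7333.
        SD[R] = 1.9322.
Step 4: Continuity-corrected z = (R + 0.5 - E[R]) / SD[R] = (6 + 0.5 - 9.0000) / 1.9322 = -1.2939.
Step 5: Two-sided p-value via normal approximation = 2*(1 - Phi(|z|)) = 0.195709.
Step 6: alpha = 0.05. fail to reject H0.

R = 6, z = -1.2939, p = 0.195709, fail to reject H0.


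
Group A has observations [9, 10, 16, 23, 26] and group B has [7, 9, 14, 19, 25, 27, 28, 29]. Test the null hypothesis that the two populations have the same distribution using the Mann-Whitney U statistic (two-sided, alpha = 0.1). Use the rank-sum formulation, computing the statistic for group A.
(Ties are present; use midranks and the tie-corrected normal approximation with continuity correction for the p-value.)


Step 1: Combine and sort all 13 observations; assign midranks.
sorted (value, group): (7,Y), (9,X), (9,Y), (10,X), (14,Y), (16,X), (19,Y), (23,X), (25,Y), (26,X), (27,Y), (28,Y), (29,Y)
ranks: 7->1, 9->2.5, 9->2.5, 10->4, 14->5, 16->6, 19->7, 23->8, 25->9, 26->10, 27->11, 28->12, 29->13
Step 2: Rank sum for X: R1 = 2.5 + 4 + 6 + 8 + 10 = 30.5.
Step 3: U_X = R1 - n1(n1+1)/2 = 30.5 - 5*6/2 = 30.5 - 15 = 15.5.
       U_Y = n1*n2 - U_X = 40 - 15.5 = 24.5.
Step 4: Ties are present, so use the tie-corrected normal approximation (with continuity correction) for the p-value.
Step 5: p-value = 0.557643; compare to alpha = 0.1. fail to reject H0.

U_X = 15.5, p = 0.557643, fail to reject H0 at alpha = 0.1.


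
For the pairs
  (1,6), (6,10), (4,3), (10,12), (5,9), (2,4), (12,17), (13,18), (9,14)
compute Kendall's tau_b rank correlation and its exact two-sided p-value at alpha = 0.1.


Step 1: Enumerate the 36 unordered pairs (i,j) with i<j and classify each by sign(x_j-x_i) * sign(y_j-y_i).
  (1,2):dx=+5,dy=+4->C; (1,3):dx=+3,dy=-3->D; (1,4):dx=+9,dy=+6->C; (1,5):dx=+4,dy=+3->C
  (1,6):dx=+1,dy=-2->D; (1,7):dx=+11,dy=+11->C; (1,8):dx=+12,dy=+12->C; (1,9):dx=+8,dy=+8->C
  (2,3):dx=-2,dy=-7->C; (2,4):dx=+4,dy=+2->C; (2,5):dx=-1,dy=-1->C; (2,6):dx=-4,dy=-6->C
  (2,7):dx=+6,dy=+7->C; (2,8):dx=+7,dy=+8->C; (2,9):dx=+3,dy=+4->C; (3,4):dx=+6,dy=+9->C
  (3,5):dx=+1,dy=+6->C; (3,6):dx=-2,dy=+1->D; (3,7):dx=+8,dy=+14->C; (3,8):dx=+9,dy=+15->C
  (3,9):dx=+5,dy=+11->C; (4,5):dx=-5,dy=-3->C; (4,6):dx=-8,dy=-8->C; (4,7):dx=+2,dy=+5->C
  (4,8):dx=+3,dy=+6->C; (4,9):dx=-1,dy=+2->D; (5,6):dx=-3,dy=-5->C; (5,7):dx=+7,dy=+8->C
  (5,8):dx=+8,dy=+9->C; (5,9):dx=+4,dy=+5->C; (6,7):dx=+10,dy=+13->C; (6,8):dx=+11,dy=+14->C
  (6,9):dx=+7,dy=+10->C; (7,8):dx=+1,dy=+1->C; (7,9):dx=-3,dy=-3->C; (8,9):dx=-4,dy=-4->C
Step 2: C = 32, D = 4, total pairs = 36.
Step 3: tau = (C - D)/(n(n-1)/2) = (32 - 4)/36 = 0.777778.
Step 4: Exact two-sided p-value (enumerate n! = 362880 permutations of y under H0): p = 0.002425.
Step 5: alpha = 0.1. reject H0.

tau_b = 0.7778 (C=32, D=4), p = 0.002425, reject H0.


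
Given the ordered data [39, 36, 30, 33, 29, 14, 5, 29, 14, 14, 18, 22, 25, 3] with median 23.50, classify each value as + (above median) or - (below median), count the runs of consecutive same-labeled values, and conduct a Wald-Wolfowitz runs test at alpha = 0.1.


Step 1: Compute median = 23.50; label A = above, B = below.
Labels in order: AAAAABBABBBBAB  (n_A = 7, n_B = 7)
Step 2: Count runs R = 6.
Step 3: Under H0 (random ordering), E[R] = 2*n_A*n_B/(n_A+n_B) + 1 = 2*7*7/14 + 1 = 8.0000.
        Var[R] = 2*n_A*n_B*(2*n_A*n_B - n_A - n_B) / ((n_A+n_B)^2 * (n_A+n_B-1)) = 8232/2548 = 3.2308.
        SD[R] = 1.7974.
Step 4: Continuity-corrected z = (R + 0.5 - E[R]) / SD[R] = (6 + 0.5 - 8.0000) / 1.7974 = -0.8345.
Step 5: Two-sided p-value via normal approximation = 2*(1 - Phi(|z|)) = 0.403986.
Step 6: alpha = 0.1. fail to reject H0.

R = 6, z = -0.8345, p = 0.403986, fail to reject H0.


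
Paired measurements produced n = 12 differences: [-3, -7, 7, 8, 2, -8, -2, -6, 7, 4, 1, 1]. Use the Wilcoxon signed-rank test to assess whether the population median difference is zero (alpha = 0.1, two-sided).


Step 1: Drop any zero differences (none here) and take |d_i|.
|d| = [3, 7, 7, 8, 2, 8, 2, 6, 7, 4, 1, 1]
Step 2: Midrank |d_i| (ties get averaged ranks).
ranks: |3|->5, |7|->9, |7|->9, |8|->11.5, |2|->3.5, |8|->11.5, |2|->3.5, |6|->7, |7|->9, |4|->6, |1|->1.5, |1|->1.5
Step 3: Attach original signs; sum ranks with positive sign and with negative sign.
W+ = 9 + 11.5 + 3.5 + 9 + 6 + 1.5 + 1.5 = 42
W- = 5 + 9 + 11.5 + 3.5 + 7 = 36
(Check: W+ + W- = 78 should equal n(n+1)/2 = 78.)
Step 4: Test statistic W = min(W+, W-) = 36.
Step 5: Ties in |d|, so use the tie-corrected normal approximation.
        E[W] = n(n+1)/4 = 12*13/4 = 39.
        Tie groups: |d|=1 (t=2), |d|=2 (t=2), |d|=7 (t=3), |d|=8 (t=2); sum(t^3 - t) = 42.
        Var[W] = n(n+1)(2n+1)/24 - sum(t^3-t)/48 = 3900/24 - 42/48 = 161.625.
        z = (W - E[W]) / sqrt(Var[W]) = (36 - 39) / 12.7132 = -0.2360.
        Two-sided p = 2*Phi(z) = 0.813452.
Step 6: alpha = 0.1. fail to reject H0.

W+ = 42, W- = 36, W = min = 36, p = 0.813452, fail to reject H0.


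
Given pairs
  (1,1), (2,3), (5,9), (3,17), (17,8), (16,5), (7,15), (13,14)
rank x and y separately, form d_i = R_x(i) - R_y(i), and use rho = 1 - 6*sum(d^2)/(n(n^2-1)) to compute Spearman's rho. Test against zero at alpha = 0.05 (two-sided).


Step 1: Rank x and y separately (midranks; no ties here).
rank(x): 1->1, 2->2, 5->4, 3->3, 17->8, 16->7, 7->5, 13->6
rank(y): 1->1, 3->2, 9->5, 17->8, 8->4, 5->3, 15->7, 14->6
Step 2: d_i = R_x(i) - R_y(i); compute d_i^2.
  (1-1)^2=0, (2-2)^2=0, (4-5)^2=1, (3-8)^2=25, (8-4)^2=16, (7-3)^2=16, (5-7)^2=4, (6-6)^2=0
sum(d^2) = 62.
Step 3: rho = 1 - 6*62 / (8*(8^2 - 1)) = 1 - 372/504 = 0.261905.
Step 4: Under H0, t = rho * sqrt((n-2)/(1-rho^2)) = 0.6647 ~ t(6).
Step 5: Two-sided p-value from the t-distribution with 6 df = 0.530923.
Step 6: alpha = 0.05. fail to reject H0.

rho = 0.2619, p = 0.530923, fail to reject H0 at alpha = 0.05.


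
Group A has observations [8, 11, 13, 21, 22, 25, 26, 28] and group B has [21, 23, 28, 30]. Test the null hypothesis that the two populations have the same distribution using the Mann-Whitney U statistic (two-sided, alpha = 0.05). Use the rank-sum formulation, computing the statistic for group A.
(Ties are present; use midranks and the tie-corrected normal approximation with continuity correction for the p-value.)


Step 1: Combine and sort all 12 observations; assign midranks.
sorted (value, group): (8,X), (11,X), (13,X), (21,X), (21,Y), (22,X), (23,Y), (25,X), (26,X), (28,X), (28,Y), (30,Y)
ranks: 8->1, 11->2, 13->3, 21->4.5, 21->4.5, 22->6, 23->7, 25->8, 26->9, 28->10.5, 28->10.5, 30->12
Step 2: Rank sum for X: R1 = 1 + 2 + 3 + 4.5 + 6 + 8 + 9 + 10.5 = 44.
Step 3: U_X = R1 - n1(n1+1)/2 = 44 - 8*9/2 = 44 - 36 = 8.
       U_Y = n1*n2 - U_X = 32 - 8 = 24.
Step 4: Ties are present, so use the tie-corrected normal approximation (with continuity correction) for the p-value.
Step 5: p-value = 0.201148; compare to alpha = 0.05. fail to reject H0.

U_X = 8, p = 0.201148, fail to reject H0 at alpha = 0.05.


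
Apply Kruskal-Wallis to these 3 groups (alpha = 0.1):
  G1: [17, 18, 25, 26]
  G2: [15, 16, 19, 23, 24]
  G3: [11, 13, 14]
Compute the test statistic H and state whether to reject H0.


Step 1: Combine all N = 12 observations and assign midranks.
sorted (value, group, rank): (11,G3,1), (13,G3,2), (14,G3,3), (15,G2,4), (16,G2,5), (17,G1,6), (18,G1,7), (19,G2,8), (23,G2,9), (24,G2,10), (25,G1,11), (26,G1,12)
Step 2: Sum ranks within each group.
R_1 = 36 (n_1 = 4)
R_2 = 36 (n_2 = 5)
R_3 = 6 (n_3 = 3)
Step 3: H = 12/(N(N+1)) * sum(R_i^2/n_i) - 3(N+1)
     = 12/(12*13) * (36^2/4 + 36^2/5 + 6^2/3) - 3*13
     = 0.076923 * 595.2 - 39
     = 6.784615.
Step 4: No ties, so H is used without correction.
Step 5: Under H0, H ~ chi^2(2); p-value = 0.033631.
Step 6: alpha = 0.1. reject H0.

H = 6.7846, df = 2, p = 0.033631, reject H0.


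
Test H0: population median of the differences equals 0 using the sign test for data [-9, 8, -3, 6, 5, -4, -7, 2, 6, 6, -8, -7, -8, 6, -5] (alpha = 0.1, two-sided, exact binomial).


Step 1: Discard zero differences. Original n = 15; n_eff = number of nonzero differences = 15.
Nonzero differences (with sign): -9, +8, -3, +6, +5, -4, -7, +2, +6, +6, -8, -7, -8, +6, -5
Step 2: Count signs: positive = 7, negative = 8.
Step 3: Under H0: P(positive) = 0.5, so the number of positives S ~ Bin(15, 0.5).
Step 4: Two-sided exact p-value = sum of Bin(15,0.5) probabilities at or below the observed probability = 1.000000.
Step 5: alpha = 0.1. fail to reject H0.

n_eff = 15, pos = 7, neg = 8, p = 1.000000, fail to reject H0.


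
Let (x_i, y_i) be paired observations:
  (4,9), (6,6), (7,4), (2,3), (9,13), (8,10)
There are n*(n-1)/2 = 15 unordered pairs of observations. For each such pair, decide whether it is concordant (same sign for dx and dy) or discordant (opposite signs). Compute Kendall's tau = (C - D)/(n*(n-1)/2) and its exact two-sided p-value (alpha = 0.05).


Step 1: Enumerate the 15 unordered pairs (i,j) with i<j and classify each by sign(x_j-x_i) * sign(y_j-y_i).
  (1,2):dx=+2,dy=-3->D; (1,3):dx=+3,dy=-5->D; (1,4):dx=-2,dy=-6->C; (1,5):dx=+5,dy=+4->C
  (1,6):dx=+4,dy=+1->C; (2,3):dx=+1,dy=-2->D; (2,4):dx=-4,dy=-3->C; (2,5):dx=+3,dy=+7->C
  (2,6):dx=+2,dy=+4->C; (3,4):dx=-5,dy=-1->C; (3,5):dx=+2,dy=+9->C; (3,6):dx=+1,dy=+6->C
  (4,5):dx=+7,dy=+10->C; (4,6):dx=+6,dy=+7->C; (5,6):dx=-1,dy=-3->C
Step 2: C = 12, D = 3, total pairs = 15.
Step 3: tau = (C - D)/(n(n-1)/2) = (12 - 3)/15 = 0.600000.
Step 4: Exact two-sided p-value (enumerate n! = 720 permutations of y under H0): p = 0.136111.
Step 5: alpha = 0.05. fail to reject H0.

tau_b = 0.6000 (C=12, D=3), p = 0.136111, fail to reject H0.


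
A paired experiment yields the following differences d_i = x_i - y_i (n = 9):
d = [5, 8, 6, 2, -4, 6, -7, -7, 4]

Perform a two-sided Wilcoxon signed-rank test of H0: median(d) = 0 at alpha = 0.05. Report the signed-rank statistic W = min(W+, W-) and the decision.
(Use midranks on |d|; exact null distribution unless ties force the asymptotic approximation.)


Step 1: Drop any zero differences (none here) and take |d_i|.
|d| = [5, 8, 6, 2, 4, 6, 7, 7, 4]
Step 2: Midrank |d_i| (ties get averaged ranks).
ranks: |5|->4, |8|->9, |6|->5.5, |2|->1, |4|->2.5, |6|->5.5, |7|->7.5, |7|->7.5, |4|->2.5
Step 3: Attach original signs; sum ranks with positive sign and with negative sign.
W+ = 4 + 9 + 5.5 + 1 + 5.5 + 2.5 = 27.5
W- = 2.5 + 7.5 + 7.5 = 17.5
(Check: W+ + W- = 45 should equal n(n+1)/2 = 45.)
Step 4: Test statistic W = min(W+, W-) = 17.5.
Step 5: Ties in |d|, so use the tie-corrected normal approximation.
        E[W] = n(n+1)/4 = 9*10/4 = 22.5.
        Tie groups: |d|=4 (t=2), |d|=6 (t=2), |d|=7 (t=2); sum(t^3 - t) = 18.
        Var[W] = n(n+1)(2n+1)/24 - sum(t^3-t)/48 = 1710/24 - 18/48 = 70.875.
        z = (W - E[W]) / sqrt(Var[W]) = (17.5 - 22.5) / 8.4187 = -0.5939.
        Two-sided p = 2*Phi(z) = 0.552570.
Step 6: alpha = 0.05. fail to reject H0.

W+ = 27.5, W- = 17.5, W = min = 17.5, p = 0.552570, fail to reject H0.


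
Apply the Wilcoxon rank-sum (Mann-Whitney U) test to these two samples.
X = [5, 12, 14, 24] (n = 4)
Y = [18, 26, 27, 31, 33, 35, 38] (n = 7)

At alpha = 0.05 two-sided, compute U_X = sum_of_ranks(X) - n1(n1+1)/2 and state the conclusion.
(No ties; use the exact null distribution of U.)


Step 1: Combine and sort all 11 observations; assign midranks.
sorted (value, group): (5,X), (12,X), (14,X), (18,Y), (24,X), (26,Y), (27,Y), (31,Y), (33,Y), (35,Y), (38,Y)
ranks: 5->1, 12->2, 14->3, 18->4, 24->5, 26->6, 27->7, 31->8, 33->9, 35->10, 38->11
Step 2: Rank sum for X: R1 = 1 + 2 + 3 + 5 = 11.
Step 3: U_X = R1 - n1(n1+1)/2 = 11 - 4*5/2 = 11 - 10 = 1.
       U_Y = n1*n2 - U_X = 28 - 1 = 27.
Step 4: No ties, so the exact null distribution of U (based on enumerating the C(11,4) = 330 equally likely rank assignments) gives the two-sided p-value.
Step 5: p-value = 0.012121; compare to alpha = 0.05. reject H0.

U_X = 1, p = 0.012121, reject H0 at alpha = 0.05.


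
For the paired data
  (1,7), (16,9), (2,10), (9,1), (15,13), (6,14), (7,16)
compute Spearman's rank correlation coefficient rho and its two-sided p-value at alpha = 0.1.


Step 1: Rank x and y separately (midranks; no ties here).
rank(x): 1->1, 16->7, 2->2, 9->5, 15->6, 6->3, 7->4
rank(y): 7->2, 9->3, 10->4, 1->1, 13->5, 14->6, 16->7
Step 2: d_i = R_x(i) - R_y(i); compute d_i^2.
  (1-2)^2=1, (7-3)^2=16, (2-4)^2=4, (5-1)^2=16, (6-5)^2=1, (3-6)^2=9, (4-7)^2=9
sum(d^2) = 56.
Step 3: rho = 1 - 6*56 / (7*(7^2 - 1)) = 1 - 336/336 = 0.000000.
Step 4: Under H0, t = rho * sqrt((n-2)/(1-rho^2)) = 0.0000 ~ t(5).
Step 5: Two-sided p-value from the t-distribution with 5 df = 1.000000.
Step 6: alpha = 0.1. fail to reject H0.

rho = 0.0000, p = 1.000000, fail to reject H0 at alpha = 0.1.


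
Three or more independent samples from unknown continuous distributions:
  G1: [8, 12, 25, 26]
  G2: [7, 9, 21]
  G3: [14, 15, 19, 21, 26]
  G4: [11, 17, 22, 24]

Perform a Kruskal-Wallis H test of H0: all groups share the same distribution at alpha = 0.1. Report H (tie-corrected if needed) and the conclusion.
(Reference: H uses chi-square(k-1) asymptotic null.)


Step 1: Combine all N = 16 observations and assign midranks.
sorted (value, group, rank): (7,G2,1), (8,G1,2), (9,G2,3), (11,G4,4), (12,G1,5), (14,G3,6), (15,G3,7), (17,G4,8), (19,G3,9), (21,G2,10.5), (21,G3,10.5), (22,G4,12), (24,G4,13), (25,G1,14), (26,G1,15.5), (26,G3,15.5)
Step 2: Sum ranks within each group.
R_1 = 36.5 (n_1 = 4)
R_2 = 14.5 (n_2 = 3)
R_3 = 48 (n_3 = 5)
R_4 = 37 (n_4 = 4)
Step 3: H = 12/(N(N+1)) * sum(R_i^2/n_i) - 3(N+1)
     = 12/(16*17) * (36.5^2/4 + 14.5^2/3 + 48^2/5 + 37^2/4) - 3*17
     = 0.044118 * 1206.2 - 51
     = 2.214522.
Step 4: Ties present; correction factor C = 1 - 12/(16^3 - 16) = 0.997059. Corrected H = 2.214522 / 0.997059 = 2.221055.
Step 5: Under H0, H ~ chi^2(3); p-value = 0.527813.
Step 6: alpha = 0.1. fail to reject H0.

H = 2.2211, df = 3, p = 0.527813, fail to reject H0.


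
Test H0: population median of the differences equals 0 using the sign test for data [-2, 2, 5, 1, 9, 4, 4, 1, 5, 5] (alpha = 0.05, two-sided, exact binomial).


Step 1: Discard zero differences. Original n = 10; n_eff = number of nonzero differences = 10.
Nonzero differences (with sign): -2, +2, +5, +1, +9, +4, +4, +1, +5, +5
Step 2: Count signs: positive = 9, negative = 1.
Step 3: Under H0: P(positive) = 0.5, so the number of positives S ~ Bin(10, 0.5).
Step 4: Two-sided exact p-value = sum of Bin(10,0.5) probabilities at or below the observed probability = 0.021484.
Step 5: alpha = 0.05. reject H0.

n_eff = 10, pos = 9, neg = 1, p = 0.021484, reject H0.


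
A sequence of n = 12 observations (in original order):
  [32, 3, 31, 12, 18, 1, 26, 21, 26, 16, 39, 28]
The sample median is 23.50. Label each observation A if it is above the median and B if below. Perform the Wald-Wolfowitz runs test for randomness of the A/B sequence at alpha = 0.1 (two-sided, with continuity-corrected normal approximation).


Step 1: Compute median = 23.50; label A = above, B = below.
Labels in order: ABABBBABABAA  (n_A = 6, n_B = 6)
Step 2: Count runs R = 9.
Step 3: Under H0 (random ordering), E[R] = 2*n_A*n_B/(n_A+n_B) + 1 = 2*6*6/12 + 1 = 7.0000.
        Var[R] = 2*n_A*n_B*(2*n_A*n_B - n_A - n_B) / ((n_A+n_B)^2 * (n_A+n_B-1)) = 4320/1584 = 2.7273.
        SD[R] = 1.6514.
Step 4: Continuity-corrected z = (R - 0.5 - E[R]) / SD[R] = (9 - 0.5 - 7.0000) / 1.6514 = 0.9083.
Step 5: Two-sided p-value via normal approximation = 2*(1 - Phi(|z|)) = 0.363722.
Step 6: alpha = 0.1. fail to reject H0.

R = 9, z = 0.9083, p = 0.363722, fail to reject H0.


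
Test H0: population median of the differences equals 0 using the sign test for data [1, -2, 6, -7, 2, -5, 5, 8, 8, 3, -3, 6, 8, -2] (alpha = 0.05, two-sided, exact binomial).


Step 1: Discard zero differences. Original n = 14; n_eff = number of nonzero differences = 14.
Nonzero differences (with sign): +1, -2, +6, -7, +2, -5, +5, +8, +8, +3, -3, +6, +8, -2
Step 2: Count signs: positive = 9, negative = 5.
Step 3: Under H0: P(positive) = 0.5, so the number of positives S ~ Bin(14, 0.5).
Step 4: Two-sided exact p-value = sum of Bin(14,0.5) probabilities at or below the observed probability = 0.423950.
Step 5: alpha = 0.05. fail to reject H0.

n_eff = 14, pos = 9, neg = 5, p = 0.423950, fail to reject H0.


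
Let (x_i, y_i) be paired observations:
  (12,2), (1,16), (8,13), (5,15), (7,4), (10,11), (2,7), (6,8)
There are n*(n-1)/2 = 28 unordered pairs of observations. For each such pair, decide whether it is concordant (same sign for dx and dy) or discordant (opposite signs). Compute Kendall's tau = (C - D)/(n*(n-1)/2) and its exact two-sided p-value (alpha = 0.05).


Step 1: Enumerate the 28 unordered pairs (i,j) with i<j and classify each by sign(x_j-x_i) * sign(y_j-y_i).
  (1,2):dx=-11,dy=+14->D; (1,3):dx=-4,dy=+11->D; (1,4):dx=-7,dy=+13->D; (1,5):dx=-5,dy=+2->D
  (1,6):dx=-2,dy=+9->D; (1,7):dx=-10,dy=+5->D; (1,8):dx=-6,dy=+6->D; (2,3):dx=+7,dy=-3->D
  (2,4):dx=+4,dy=-1->D; (2,5):dx=+6,dy=-12->D; (2,6):dx=+9,dy=-5->D; (2,7):dx=+1,dy=-9->D
  (2,8):dx=+5,dy=-8->D; (3,4):dx=-3,dy=+2->D; (3,5):dx=-1,dy=-9->C; (3,6):dx=+2,dy=-2->D
  (3,7):dx=-6,dy=-6->C; (3,8):dx=-2,dy=-5->C; (4,5):dx=+2,dy=-11->D; (4,6):dx=+5,dy=-4->D
  (4,7):dx=-3,dy=-8->C; (4,8):dx=+1,dy=-7->D; (5,6):dx=+3,dy=+7->C; (5,7):dx=-5,dy=+3->D
  (5,8):dx=-1,dy=+4->D; (6,7):dx=-8,dy=-4->C; (6,8):dx=-4,dy=-3->C; (7,8):dx=+4,dy=+1->C
Step 2: C = 8, D = 20, total pairs = 28.
Step 3: tau = (C - D)/(n(n-1)/2) = (8 - 20)/28 = -0.428571.
Step 4: Exact two-sided p-value (enumerate n! = 40320 permutations of y under H0): p = 0.178869.
Step 5: alpha = 0.05. fail to reject H0.

tau_b = -0.4286 (C=8, D=20), p = 0.178869, fail to reject H0.


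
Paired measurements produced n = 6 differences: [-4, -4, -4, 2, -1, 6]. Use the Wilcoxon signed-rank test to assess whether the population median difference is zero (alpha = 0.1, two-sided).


Step 1: Drop any zero differences (none here) and take |d_i|.
|d| = [4, 4, 4, 2, 1, 6]
Step 2: Midrank |d_i| (ties get averaged ranks).
ranks: |4|->4, |4|->4, |4|->4, |2|->2, |1|->1, |6|->6
Step 3: Attach original signs; sum ranks with positive sign and with negative sign.
W+ = 2 + 6 = 8
W- = 4 + 4 + 4 + 1 = 13
(Check: W+ + W- = 21 should equal n(n+1)/2 = 21.)
Step 4: Test statistic W = min(W+, W-) = 8.
Step 5: Ties in |d|, so use the tie-corrected normal approximation.
        E[W] = n(n+1)/4 = 6*7/4 = 10.5.
        Tie groups: |d|=4 (t=3); sum(t^3 - t) = 24.
        Var[W] = n(n+1)(2n+1)/24 - sum(t^3-t)/48 = 546/24 - 24/48 = 22.25.
        z = (W - E[W]) / sqrt(Var[W]) = (8 - 10.5) / 4.7170 = -0.5300.
        Two-sided p = 2*Phi(z) = 0.596113.
Step 6: alpha = 0.1. fail to reject H0.

W+ = 8, W- = 13, W = min = 8, p = 0.596113, fail to reject H0.


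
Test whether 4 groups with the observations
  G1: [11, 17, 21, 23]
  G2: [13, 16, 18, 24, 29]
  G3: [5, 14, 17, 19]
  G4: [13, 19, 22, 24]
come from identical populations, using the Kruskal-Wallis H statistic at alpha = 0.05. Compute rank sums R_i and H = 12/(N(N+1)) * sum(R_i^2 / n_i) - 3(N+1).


Step 1: Combine all N = 17 observations and assign midranks.
sorted (value, group, rank): (5,G3,1), (11,G1,2), (13,G2,3.5), (13,G4,3.5), (14,G3,5), (16,G2,6), (17,G1,7.5), (17,G3,7.5), (18,G2,9), (19,G3,10.5), (19,G4,10.5), (21,G1,12), (22,G4,13), (23,G1,14), (24,G2,15.5), (24,G4,15.5), (29,G2,17)
Step 2: Sum ranks within each group.
R_1 = 35.5 (n_1 = 4)
R_2 = 51 (n_2 = 5)
R_3 = 24 (n_3 = 4)
R_4 = 42.5 (n_4 = 4)
Step 3: H = 12/(N(N+1)) * sum(R_i^2/n_i) - 3(N+1)
     = 12/(17*18) * (35.5^2/4 + 51^2/5 + 24^2/4 + 42.5^2/4) - 3*18
     = 0.039216 * 1430.83 - 54
     = 2.110784.
Step 4: Ties present; correction factor C = 1 - 24/(17^3 - 17) = 0.995098. Corrected H = 2.110784 / 0.995098 = 2.121182.
Step 5: Under H0, H ~ chi^2(3); p-value = 0.547639.
Step 6: alpha = 0.05. fail to reject H0.

H = 2.1212, df = 3, p = 0.547639, fail to reject H0.


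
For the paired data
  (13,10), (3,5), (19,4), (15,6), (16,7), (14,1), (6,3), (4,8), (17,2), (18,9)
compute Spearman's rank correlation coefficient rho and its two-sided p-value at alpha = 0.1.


Step 1: Rank x and y separately (midranks; no ties here).
rank(x): 13->4, 3->1, 19->10, 15->6, 16->7, 14->5, 6->3, 4->2, 17->8, 18->9
rank(y): 10->10, 5->5, 4->4, 6->6, 7->7, 1->1, 3->3, 8->8, 2->2, 9->9
Step 2: d_i = R_x(i) - R_y(i); compute d_i^2.
  (4-10)^2=36, (1-5)^2=16, (10-4)^2=36, (6-6)^2=0, (7-7)^2=0, (5-1)^2=16, (3-3)^2=0, (2-8)^2=36, (8-2)^2=36, (9-9)^2=0
sum(d^2) = 176.
Step 3: rho = 1 - 6*176 / (10*(10^2 - 1)) = 1 - 1056/990 = -0.066667.
Step 4: Under H0, t = rho * sqrt((n-2)/(1-rho^2)) = -0.1890 ~ t(8).
Step 5: Two-sided p-value from the t-distribution with 8 df = 0.854813.
Step 6: alpha = 0.1. fail to reject H0.

rho = -0.0667, p = 0.854813, fail to reject H0 at alpha = 0.1.


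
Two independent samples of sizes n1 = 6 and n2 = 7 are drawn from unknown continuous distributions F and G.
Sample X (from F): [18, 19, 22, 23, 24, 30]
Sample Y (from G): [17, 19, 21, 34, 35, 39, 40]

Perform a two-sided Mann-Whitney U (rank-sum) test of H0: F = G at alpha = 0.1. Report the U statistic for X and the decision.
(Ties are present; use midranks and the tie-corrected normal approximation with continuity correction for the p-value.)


Step 1: Combine and sort all 13 observations; assign midranks.
sorted (value, group): (17,Y), (18,X), (19,X), (19,Y), (21,Y), (22,X), (23,X), (24,X), (30,X), (34,Y), (35,Y), (39,Y), (40,Y)
ranks: 17->1, 18->2, 19->3.5, 19->3.5, 21->5, 22->6, 23->7, 24->8, 30->9, 34->10, 35->11, 39->12, 40->13
Step 2: Rank sum for X: R1 = 2 + 3.5 + 6 + 7 + 8 + 9 = 35.5.
Step 3: U_X = R1 - n1(n1+1)/2 = 35.5 - 6*7/2 = 35.5 - 21 = 14.5.
       U_Y = n1*n2 - U_X = 42 - 14.5 = 27.5.
Step 4: Ties are present, so use the tie-corrected normal approximation (with continuity correction) for the p-value.
Step 5: p-value = 0.390714; compare to alpha = 0.1. fail to reject H0.

U_X = 14.5, p = 0.390714, fail to reject H0 at alpha = 0.1.


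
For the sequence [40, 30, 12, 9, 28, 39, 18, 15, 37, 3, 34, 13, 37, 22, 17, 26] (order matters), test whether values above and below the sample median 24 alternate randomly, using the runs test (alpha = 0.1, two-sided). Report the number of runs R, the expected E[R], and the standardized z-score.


Step 1: Compute median = 24; label A = above, B = below.
Labels in order: AABBAABBABABABBA  (n_A = 8, n_B = 8)
Step 2: Count runs R = 11.
Step 3: Under H0 (random ordering), E[R] = 2*n_A*n_B/(n_A+n_B) + 1 = 2*8*8/16 + 1 = 9.0000.
        Var[R] = 2*n_A*n_B*(2*n_A*n_B - n_A - n_B) / ((n_A+n_B)^2 * (n_A+n_B-1)) = 14336/3840 = 3.7333.
        SD[R] = 1.9322.
Step 4: Continuity-corrected z = (R - 0.5 - E[R]) / SD[R] = (11 - 0.5 - 9.0000) / 1.9322 = 0.7763.
Step 5: Two-sided p-value via normal approximation = 2*(1 - Phi(|z|)) = 0.437558.
Step 6: alpha = 0.1. fail to reject H0.

R = 11, z = 0.7763, p = 0.437558, fail to reject H0.


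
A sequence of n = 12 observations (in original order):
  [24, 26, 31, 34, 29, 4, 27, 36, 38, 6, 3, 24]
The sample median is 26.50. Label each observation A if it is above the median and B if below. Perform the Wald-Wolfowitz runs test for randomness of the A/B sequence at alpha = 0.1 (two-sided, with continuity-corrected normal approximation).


Step 1: Compute median = 26.50; label A = above, B = below.
Labels in order: BBAAABAAABBB  (n_A = 6, n_B = 6)
Step 2: Count runs R = 5.
Step 3: Under H0 (random ordering), E[R] = 2*n_A*n_B/(n_A+n_B) + 1 = 2*6*6/12 + 1 = 7.0000.
        Var[R] = 2*n_A*n_B*(2*n_A*n_B - n_A - n_B) / ((n_A+n_B)^2 * (n_A+n_B-1)) = 4320/1584 = 2.7273.
        SD[R] = 1.6514.
Step 4: Continuity-corrected z = (R + 0.5 - E[R]) / SD[R] = (5 + 0.5 - 7.0000) / 1.6514 = -0.9083.
Step 5: Two-sided p-value via normal approximation = 2*(1 - Phi(|z|)) = 0.363722.
Step 6: alpha = 0.1. fail to reject H0.

R = 5, z = -0.9083, p = 0.363722, fail to reject H0.


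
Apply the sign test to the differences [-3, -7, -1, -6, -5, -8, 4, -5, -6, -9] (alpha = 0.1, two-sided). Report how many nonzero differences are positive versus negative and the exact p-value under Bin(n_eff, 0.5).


Step 1: Discard zero differences. Original n = 10; n_eff = number of nonzero differences = 10.
Nonzero differences (with sign): -3, -7, -1, -6, -5, -8, +4, -5, -6, -9
Step 2: Count signs: positive = 1, negative = 9.
Step 3: Under H0: P(positive) = 0.5, so the number of positives S ~ Bin(10, 0.5).
Step 4: Two-sided exact p-value = sum of Bin(10,0.5) probabilities at or below the observed probability = 0.021484.
Step 5: alpha = 0.1. reject H0.

n_eff = 10, pos = 1, neg = 9, p = 0.021484, reject H0.


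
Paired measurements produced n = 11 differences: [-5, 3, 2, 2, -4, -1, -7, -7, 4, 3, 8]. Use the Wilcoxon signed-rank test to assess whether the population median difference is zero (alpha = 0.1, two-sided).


Step 1: Drop any zero differences (none here) and take |d_i|.
|d| = [5, 3, 2, 2, 4, 1, 7, 7, 4, 3, 8]
Step 2: Midrank |d_i| (ties get averaged ranks).
ranks: |5|->8, |3|->4.5, |2|->2.5, |2|->2.5, |4|->6.5, |1|->1, |7|->9.5, |7|->9.5, |4|->6.5, |3|->4.5, |8|->11
Step 3: Attach original signs; sum ranks with positive sign and with negative sign.
W+ = 4.5 + 2.5 + 2.5 + 6.5 + 4.5 + 11 = 31.5
W- = 8 + 6.5 + 1 + 9.5 + 9.5 = 34.5
(Check: W+ + W- = 66 should equal n(n+1)/2 = 66.)
Step 4: Test statistic W = min(W+, W-) = 31.5.
Step 5: Ties in |d|, so use the tie-corrected normal approximation.
        E[W] = n(n+1)/4 = 11*12/4 = 33.
        Tie groups: |d|=2 (t=2), |d|=3 (t=2), |d|=4 (t=2), |d|=7 (t=2); sum(t^3 - t) = 24.
        Var[W] = n(n+1)(2n+1)/24 - sum(t^3-t)/48 = 3036/24 - 24/48 = 126.
        z = (W - E[W]) / sqrt(Var[W]) = (31.5 - 33) / 11.2250 = -0.1336.
        Two-sided p = 2*Phi(z) = 0.893695.
Step 6: alpha = 0.1. fail to reject H0.

W+ = 31.5, W- = 34.5, W = min = 31.5, p = 0.893695, fail to reject H0.


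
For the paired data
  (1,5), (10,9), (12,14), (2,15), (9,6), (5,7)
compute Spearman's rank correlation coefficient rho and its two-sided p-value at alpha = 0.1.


Step 1: Rank x and y separately (midranks; no ties here).
rank(x): 1->1, 10->5, 12->6, 2->2, 9->4, 5->3
rank(y): 5->1, 9->4, 14->5, 15->6, 6->2, 7->3
Step 2: d_i = R_x(i) - R_y(i); compute d_i^2.
  (1-1)^2=0, (5-4)^2=1, (6-5)^2=1, (2-6)^2=16, (4-2)^2=4, (3-3)^2=0
sum(d^2) = 22.
Step 3: rho = 1 - 6*22 / (6*(6^2 - 1)) = 1 - 132/210 = 0.371429.
Step 4: Under H0, t = rho * sqrt((n-2)/(1-rho^2)) = 0.8001 ~ t(4).
Step 5: Two-sided p-value from the t-distribution with 4 df = 0.468478.
Step 6: alpha = 0.1. fail to reject H0.

rho = 0.3714, p = 0.468478, fail to reject H0 at alpha = 0.1.


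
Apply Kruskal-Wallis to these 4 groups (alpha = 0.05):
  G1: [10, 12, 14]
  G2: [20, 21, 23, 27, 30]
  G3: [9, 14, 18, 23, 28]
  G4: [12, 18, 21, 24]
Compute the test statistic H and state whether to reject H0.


Step 1: Combine all N = 17 observations and assign midranks.
sorted (value, group, rank): (9,G3,1), (10,G1,2), (12,G1,3.5), (12,G4,3.5), (14,G1,5.5), (14,G3,5.5), (18,G3,7.5), (18,G4,7.5), (20,G2,9), (21,G2,10.5), (21,G4,10.5), (23,G2,12.5), (23,G3,12.5), (24,G4,14), (27,G2,15), (28,G3,16), (30,G2,17)
Step 2: Sum ranks within each group.
R_1 = 11 (n_1 = 3)
R_2 = 64 (n_2 = 5)
R_3 = 42.5 (n_3 = 5)
R_4 = 35.5 (n_4 = 4)
Step 3: H = 12/(N(N+1)) * sum(R_i^2/n_i) - 3(N+1)
     = 12/(17*18) * (11^2/3 + 64^2/5 + 42.5^2/5 + 35.5^2/4) - 3*18
     = 0.039216 * 1535.85 - 54
     = 6.229248.
Step 4: Ties present; correction factor C = 1 - 30/(17^3 - 17) = 0.993873. Corrected H = 6.229248 / 0.993873 = 6.267653.
Step 5: Under H0, H ~ chi^2(3); p-value = 0.099290.
Step 6: alpha = 0.05. fail to reject H0.

H = 6.2677, df = 3, p = 0.099290, fail to reject H0.


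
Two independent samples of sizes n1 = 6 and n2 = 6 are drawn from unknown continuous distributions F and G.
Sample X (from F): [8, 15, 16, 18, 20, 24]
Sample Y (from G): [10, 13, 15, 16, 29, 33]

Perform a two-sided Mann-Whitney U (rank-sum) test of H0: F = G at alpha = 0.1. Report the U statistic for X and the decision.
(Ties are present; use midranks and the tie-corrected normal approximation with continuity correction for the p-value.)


Step 1: Combine and sort all 12 observations; assign midranks.
sorted (value, group): (8,X), (10,Y), (13,Y), (15,X), (15,Y), (16,X), (16,Y), (18,X), (20,X), (24,X), (29,Y), (33,Y)
ranks: 8->1, 10->2, 13->3, 15->4.5, 15->4.5, 16->6.5, 16->6.5, 18->8, 20->9, 24->10, 29->11, 33->12
Step 2: Rank sum for X: R1 = 1 + 4.5 + 6.5 + 8 + 9 + 10 = 39.
Step 3: U_X = R1 - n1(n1+1)/2 = 39 - 6*7/2 = 39 - 21 = 18.
       U_Y = n1*n2 - U_X = 36 - 18 = 18.
Step 4: Ties are present, so use the tie-corrected normal approximation (with continuity correction) for the p-value.
Step 5: p-value = 1.000000; compare to alpha = 0.1. fail to reject H0.

U_X = 18, p = 1.000000, fail to reject H0 at alpha = 0.1.


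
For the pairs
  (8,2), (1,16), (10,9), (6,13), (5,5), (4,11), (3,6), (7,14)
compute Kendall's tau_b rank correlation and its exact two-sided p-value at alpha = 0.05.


Step 1: Enumerate the 28 unordered pairs (i,j) with i<j and classify each by sign(x_j-x_i) * sign(y_j-y_i).
  (1,2):dx=-7,dy=+14->D; (1,3):dx=+2,dy=+7->C; (1,4):dx=-2,dy=+11->D; (1,5):dx=-3,dy=+3->D
  (1,6):dx=-4,dy=+9->D; (1,7):dx=-5,dy=+4->D; (1,8):dx=-1,dy=+12->D; (2,3):dx=+9,dy=-7->D
  (2,4):dx=+5,dy=-3->D; (2,5):dx=+4,dy=-11->D; (2,6):dx=+3,dy=-5->D; (2,7):dx=+2,dy=-10->D
  (2,8):dx=+6,dy=-2->D; (3,4):dx=-4,dy=+4->D; (3,5):dx=-5,dy=-4->C; (3,6):dx=-6,dy=+2->D
  (3,7):dx=-7,dy=-3->C; (3,8):dx=-3,dy=+5->D; (4,5):dx=-1,dy=-8->C; (4,6):dx=-2,dy=-2->C
  (4,7):dx=-3,dy=-7->C; (4,8):dx=+1,dy=+1->C; (5,6):dx=-1,dy=+6->D; (5,7):dx=-2,dy=+1->D
  (5,8):dx=+2,dy=+9->C; (6,7):dx=-1,dy=-5->C; (6,8):dx=+3,dy=+3->C; (7,8):dx=+4,dy=+8->C
Step 2: C = 11, D = 17, total pairs = 28.
Step 3: tau = (C - D)/(n(n-1)/2) = (11 - 17)/28 = -0.214286.
Step 4: Exact two-sided p-value (enumerate n! = 40320 permutations of y under H0): p = 0.548413.
Step 5: alpha = 0.05. fail to reject H0.

tau_b = -0.2143 (C=11, D=17), p = 0.548413, fail to reject H0.


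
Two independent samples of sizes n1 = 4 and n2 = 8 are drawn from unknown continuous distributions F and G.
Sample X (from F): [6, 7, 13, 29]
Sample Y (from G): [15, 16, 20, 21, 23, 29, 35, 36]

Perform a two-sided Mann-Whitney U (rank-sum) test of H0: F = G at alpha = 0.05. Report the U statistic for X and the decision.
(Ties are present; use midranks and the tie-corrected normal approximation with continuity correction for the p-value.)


Step 1: Combine and sort all 12 observations; assign midranks.
sorted (value, group): (6,X), (7,X), (13,X), (15,Y), (16,Y), (20,Y), (21,Y), (23,Y), (29,X), (29,Y), (35,Y), (36,Y)
ranks: 6->1, 7->2, 13->3, 15->4, 16->5, 20->6, 21->7, 23->8, 29->9.5, 29->9.5, 35->11, 36->12
Step 2: Rank sum for X: R1 = 1 + 2 + 3 + 9.5 = 15.5.
Step 3: U_X = R1 - n1(n1+1)/2 = 15.5 - 4*5/2 = 15.5 - 10 = 5.5.
       U_Y = n1*n2 - U_X = 32 - 5.5 = 26.5.
Step 4: Ties are present, so use the tie-corrected normal approximation (with continuity correction) for the p-value.
Step 5: p-value = 0.088869; compare to alpha = 0.05. fail to reject H0.

U_X = 5.5, p = 0.088869, fail to reject H0 at alpha = 0.05.


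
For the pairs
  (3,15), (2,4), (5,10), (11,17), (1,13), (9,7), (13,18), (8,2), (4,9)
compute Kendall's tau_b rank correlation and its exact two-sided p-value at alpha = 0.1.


Step 1: Enumerate the 36 unordered pairs (i,j) with i<j and classify each by sign(x_j-x_i) * sign(y_j-y_i).
  (1,2):dx=-1,dy=-11->C; (1,3):dx=+2,dy=-5->D; (1,4):dx=+8,dy=+2->C; (1,5):dx=-2,dy=-2->C
  (1,6):dx=+6,dy=-8->D; (1,7):dx=+10,dy=+3->C; (1,8):dx=+5,dy=-13->D; (1,9):dx=+1,dy=-6->D
  (2,3):dx=+3,dy=+6->C; (2,4):dx=+9,dy=+13->C; (2,5):dx=-1,dy=+9->D; (2,6):dx=+7,dy=+3->C
  (2,7):dx=+11,dy=+14->C; (2,8):dx=+6,dy=-2->D; (2,9):dx=+2,dy=+5->C; (3,4):dx=+6,dy=+7->C
  (3,5):dx=-4,dy=+3->D; (3,6):dx=+4,dy=-3->D; (3,7):dx=+8,dy=+8->C; (3,8):dx=+3,dy=-8->D
  (3,9):dx=-1,dy=-1->C; (4,5):dx=-10,dy=-4->C; (4,6):dx=-2,dy=-10->C; (4,7):dx=+2,dy=+1->C
  (4,8):dx=-3,dy=-15->C; (4,9):dx=-7,dy=-8->C; (5,6):dx=+8,dy=-6->D; (5,7):dx=+12,dy=+5->C
  (5,8):dx=+7,dy=-11->D; (5,9):dx=+3,dy=-4->D; (6,7):dx=+4,dy=+11->C; (6,8):dx=-1,dy=-5->C
  (6,9):dx=-5,dy=+2->D; (7,8):dx=-5,dy=-16->C; (7,9):dx=-9,dy=-9->C; (8,9):dx=-4,dy=+7->D
Step 2: C = 22, D = 14, total pairs = 36.
Step 3: tau = (C - D)/(n(n-1)/2) = (22 - 14)/36 = 0.222222.
Step 4: Exact two-sided p-value (enumerate n! = 362880 permutations of y under H0): p = 0.476709.
Step 5: alpha = 0.1. fail to reject H0.

tau_b = 0.2222 (C=22, D=14), p = 0.476709, fail to reject H0.


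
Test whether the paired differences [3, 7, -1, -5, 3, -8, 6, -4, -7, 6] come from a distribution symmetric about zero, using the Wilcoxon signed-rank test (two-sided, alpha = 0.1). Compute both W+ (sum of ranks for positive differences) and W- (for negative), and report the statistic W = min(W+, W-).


Step 1: Drop any zero differences (none here) and take |d_i|.
|d| = [3, 7, 1, 5, 3, 8, 6, 4, 7, 6]
Step 2: Midrank |d_i| (ties get averaged ranks).
ranks: |3|->2.5, |7|->8.5, |1|->1, |5|->5, |3|->2.5, |8|->10, |6|->6.5, |4|->4, |7|->8.5, |6|->6.5
Step 3: Attach original signs; sum ranks with positive sign and with negative sign.
W+ = 2.5 + 8.5 + 2.5 + 6.5 + 6.5 = 26.5
W- = 1 + 5 + 10 + 4 + 8.5 = 28.5
(Check: W+ + W- = 55 should equal n(n+1)/2 = 55.)
Step 4: Test statistic W = min(W+, W-) = 26.5.
Step 5: Ties in |d|, so use the tie-corrected normal approximation.
        E[W] = n(n+1)/4 = 10*11/4 = 27.5.
        Tie groups: |d|=3 (t=2), |d|=6 (t=2), |d|=7 (t=2); sum(t^3 - t) = 18.
        Var[W] = n(n+1)(2n+1)/24 - sum(t^3-t)/48 = 2310/24 - 18/48 = 95.875.
        z = (W - E[W]) / sqrt(Var[W]) = (26.5 - 27.5) / 9.7916 = -0.1021.
        Two-sided p = 2*Phi(z) = 0.918655.
Step 6: alpha = 0.1. fail to reject H0.

W+ = 26.5, W- = 28.5, W = min = 26.5, p = 0.918655, fail to reject H0.


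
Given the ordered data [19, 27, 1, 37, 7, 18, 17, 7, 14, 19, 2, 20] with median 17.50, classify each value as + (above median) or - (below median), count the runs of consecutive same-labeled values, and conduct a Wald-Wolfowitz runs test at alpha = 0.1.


Step 1: Compute median = 17.50; label A = above, B = below.
Labels in order: AABABABBBABA  (n_A = 6, n_B = 6)
Step 2: Count runs R = 9.
Step 3: Under H0 (random ordering), E[R] = 2*n_A*n_B/(n_A+n_B) + 1 = 2*6*6/12 + 1 = 7.0000.
        Var[R] = 2*n_A*n_B*(2*n_A*n_B - n_A - n_B) / ((n_A+n_B)^2 * (n_A+n_B-1)) = 4320/1584 = 2.7273.
        SD[R] = 1.6514.
Step 4: Continuity-corrected z = (R - 0.5 - E[R]) / SD[R] = (9 - 0.5 - 7.0000) / 1.6514 = 0.9083.
Step 5: Two-sided p-value via normal approximation = 2*(1 - Phi(|z|)) = 0.363722.
Step 6: alpha = 0.1. fail to reject H0.

R = 9, z = 0.9083, p = 0.363722, fail to reject H0.
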